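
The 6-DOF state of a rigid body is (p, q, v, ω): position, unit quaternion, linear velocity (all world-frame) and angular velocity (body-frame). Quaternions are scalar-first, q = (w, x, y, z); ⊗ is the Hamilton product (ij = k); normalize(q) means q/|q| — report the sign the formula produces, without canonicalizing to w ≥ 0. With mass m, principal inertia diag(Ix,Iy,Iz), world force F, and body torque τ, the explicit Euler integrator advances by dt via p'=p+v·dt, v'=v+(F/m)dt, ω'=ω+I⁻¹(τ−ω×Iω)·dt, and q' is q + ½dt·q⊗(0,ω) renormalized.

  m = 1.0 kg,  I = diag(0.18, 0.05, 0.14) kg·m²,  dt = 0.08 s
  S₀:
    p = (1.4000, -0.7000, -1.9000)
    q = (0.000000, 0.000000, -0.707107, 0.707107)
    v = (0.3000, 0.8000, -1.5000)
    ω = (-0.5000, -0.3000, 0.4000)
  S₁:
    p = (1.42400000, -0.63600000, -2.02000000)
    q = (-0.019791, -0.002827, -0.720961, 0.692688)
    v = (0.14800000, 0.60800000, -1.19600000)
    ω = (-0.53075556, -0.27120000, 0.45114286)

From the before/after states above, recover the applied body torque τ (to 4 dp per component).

τ = (-0.0800, 0.0100, 0.0700)

ω₁ − ω₀ = (-0.03075556, 0.02880000, 0.05114286)
precession coupling = (-0.0108, -0.0080, -0.0195)
I·α + gyro = (-0.0800, 0.0100, 0.0700)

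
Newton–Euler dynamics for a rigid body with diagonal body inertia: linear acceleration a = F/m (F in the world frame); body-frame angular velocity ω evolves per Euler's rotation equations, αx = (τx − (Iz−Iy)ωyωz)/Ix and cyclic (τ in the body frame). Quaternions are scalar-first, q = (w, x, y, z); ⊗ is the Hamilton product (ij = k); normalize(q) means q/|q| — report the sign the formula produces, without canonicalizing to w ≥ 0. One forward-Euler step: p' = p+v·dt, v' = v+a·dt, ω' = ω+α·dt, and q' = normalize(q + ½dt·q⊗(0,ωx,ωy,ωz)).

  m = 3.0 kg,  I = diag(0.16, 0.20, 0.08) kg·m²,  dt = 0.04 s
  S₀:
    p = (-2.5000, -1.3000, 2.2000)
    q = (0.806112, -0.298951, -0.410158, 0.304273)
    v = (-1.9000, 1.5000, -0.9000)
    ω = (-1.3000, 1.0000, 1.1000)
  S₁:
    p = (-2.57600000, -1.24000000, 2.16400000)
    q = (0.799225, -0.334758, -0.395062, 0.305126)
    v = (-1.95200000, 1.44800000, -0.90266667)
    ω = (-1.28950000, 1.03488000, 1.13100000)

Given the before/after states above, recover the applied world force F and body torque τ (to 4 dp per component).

F = (-3.9000, -3.9000, -0.2000)
τ = (-0.0900, 0.0600, 0.0100)

Δv = v₁−v₀ = (-0.05200000, -0.05200000, -0.00266667)
F = m·Δv/dt = (-3.9000, -3.9000, -0.2000)
rate change Δω = (0.01050000, 0.03488000, 0.03100000)
τ = I·(Δω/dt) + ω₀×(Iω₀) = (-0.0900, 0.0600, 0.0100)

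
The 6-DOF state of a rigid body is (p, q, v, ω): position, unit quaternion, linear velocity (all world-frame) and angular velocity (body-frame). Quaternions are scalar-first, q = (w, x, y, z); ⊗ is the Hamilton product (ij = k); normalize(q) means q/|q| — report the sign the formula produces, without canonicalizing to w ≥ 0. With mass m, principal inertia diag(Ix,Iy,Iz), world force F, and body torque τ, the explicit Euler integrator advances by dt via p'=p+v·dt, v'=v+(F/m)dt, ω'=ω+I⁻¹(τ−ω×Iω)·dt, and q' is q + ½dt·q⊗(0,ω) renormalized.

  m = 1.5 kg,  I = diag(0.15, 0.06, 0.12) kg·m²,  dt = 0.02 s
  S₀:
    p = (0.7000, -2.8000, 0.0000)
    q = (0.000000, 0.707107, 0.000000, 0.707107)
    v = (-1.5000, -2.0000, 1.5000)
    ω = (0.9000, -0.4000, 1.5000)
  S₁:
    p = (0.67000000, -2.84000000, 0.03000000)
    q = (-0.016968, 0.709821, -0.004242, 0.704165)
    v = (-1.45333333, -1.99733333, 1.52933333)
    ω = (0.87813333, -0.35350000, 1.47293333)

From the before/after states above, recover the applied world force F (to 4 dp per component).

velocity change Δv = (0.04666667, 0.00266667, 0.02933333)
m·(v₁−v₀)/dt = (3.5000, 0.2000, 2.2000)

F = (3.5000, 0.2000, 2.2000)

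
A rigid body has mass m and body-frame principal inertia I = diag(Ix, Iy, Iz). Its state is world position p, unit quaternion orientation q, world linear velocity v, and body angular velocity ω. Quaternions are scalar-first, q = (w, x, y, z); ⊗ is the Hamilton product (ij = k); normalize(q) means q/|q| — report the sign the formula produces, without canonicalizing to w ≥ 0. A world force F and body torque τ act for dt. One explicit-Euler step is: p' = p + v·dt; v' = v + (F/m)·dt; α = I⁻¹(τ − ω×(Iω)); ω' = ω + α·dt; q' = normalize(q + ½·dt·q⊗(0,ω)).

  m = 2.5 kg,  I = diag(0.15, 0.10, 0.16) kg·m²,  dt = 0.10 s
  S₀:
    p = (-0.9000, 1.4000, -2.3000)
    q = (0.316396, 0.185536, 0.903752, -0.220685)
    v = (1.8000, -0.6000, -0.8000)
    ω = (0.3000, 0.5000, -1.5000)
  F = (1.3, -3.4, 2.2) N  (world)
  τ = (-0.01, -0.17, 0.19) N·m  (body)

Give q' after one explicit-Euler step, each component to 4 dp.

q⊗(0,ω) = (-0.8385643, -1.1503667, 0.3702965, -0.6529516)
updated quaternion q' = (0.2736, 0.1276, 0.9193, -0.2525)

q' = (0.2736, 0.1276, 0.9193, -0.2525)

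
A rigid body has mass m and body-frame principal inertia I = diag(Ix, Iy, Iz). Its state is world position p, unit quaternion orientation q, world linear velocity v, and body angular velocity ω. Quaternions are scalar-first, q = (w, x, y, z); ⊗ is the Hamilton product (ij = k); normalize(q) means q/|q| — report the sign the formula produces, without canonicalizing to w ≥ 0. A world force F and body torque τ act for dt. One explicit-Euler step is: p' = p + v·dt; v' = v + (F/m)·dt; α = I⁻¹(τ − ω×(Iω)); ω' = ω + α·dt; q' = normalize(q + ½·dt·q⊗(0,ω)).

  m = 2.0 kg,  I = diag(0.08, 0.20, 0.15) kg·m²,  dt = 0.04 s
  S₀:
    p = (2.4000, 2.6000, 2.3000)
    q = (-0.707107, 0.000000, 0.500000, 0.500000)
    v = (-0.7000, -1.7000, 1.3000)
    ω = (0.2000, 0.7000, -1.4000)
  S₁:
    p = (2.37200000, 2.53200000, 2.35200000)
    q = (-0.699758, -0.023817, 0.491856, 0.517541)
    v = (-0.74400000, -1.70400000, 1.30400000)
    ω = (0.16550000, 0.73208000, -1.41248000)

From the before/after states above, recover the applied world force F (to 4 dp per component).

F = (-2.2000, -0.2000, 0.2000)

velocity change Δv = (-0.04400000, -0.00400000, 0.00400000)
applied force F = (-2.2000, -0.2000, 0.2000)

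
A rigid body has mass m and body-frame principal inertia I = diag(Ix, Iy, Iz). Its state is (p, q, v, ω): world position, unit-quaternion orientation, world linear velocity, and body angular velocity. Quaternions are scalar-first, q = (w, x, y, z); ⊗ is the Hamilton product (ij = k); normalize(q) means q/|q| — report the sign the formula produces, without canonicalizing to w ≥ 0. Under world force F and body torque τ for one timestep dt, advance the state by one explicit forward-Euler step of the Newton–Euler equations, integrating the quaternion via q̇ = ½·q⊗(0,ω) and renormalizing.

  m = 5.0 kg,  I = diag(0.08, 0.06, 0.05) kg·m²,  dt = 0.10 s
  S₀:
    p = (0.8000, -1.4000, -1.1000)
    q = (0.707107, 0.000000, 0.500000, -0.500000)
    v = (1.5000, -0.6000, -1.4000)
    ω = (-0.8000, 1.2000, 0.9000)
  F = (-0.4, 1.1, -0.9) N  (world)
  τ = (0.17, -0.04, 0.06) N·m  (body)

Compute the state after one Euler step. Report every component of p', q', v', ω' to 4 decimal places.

precession coupling ω×(Iω) = (-0.0108, -0.0216, 0.0192)
(τ − ω×Iω)/I = (2.2600, -0.3067, 0.8160)
ω + α·dt = (-0.5740, 1.1693, 0.9816)
Hamilton product q⊗(0,ω) = (-0.1500000, 0.4843144, 1.2485284, 1.0363963)
q + ½dt·q⊗(0,ω), renormalized = (0.6971, 0.0241, 0.5604, -0.4466)
p' = p + v·dt = (0.9500, -1.4600, -1.2400)
new velocity v' = (1.4920, -0.5780, -1.4180)

p' = (0.9500, -1.4600, -1.2400)
q' = (0.6971, 0.0241, 0.5604, -0.4466)
v' = (1.4920, -0.5780, -1.4180)
ω' = (-0.5740, 1.1693, 0.9816)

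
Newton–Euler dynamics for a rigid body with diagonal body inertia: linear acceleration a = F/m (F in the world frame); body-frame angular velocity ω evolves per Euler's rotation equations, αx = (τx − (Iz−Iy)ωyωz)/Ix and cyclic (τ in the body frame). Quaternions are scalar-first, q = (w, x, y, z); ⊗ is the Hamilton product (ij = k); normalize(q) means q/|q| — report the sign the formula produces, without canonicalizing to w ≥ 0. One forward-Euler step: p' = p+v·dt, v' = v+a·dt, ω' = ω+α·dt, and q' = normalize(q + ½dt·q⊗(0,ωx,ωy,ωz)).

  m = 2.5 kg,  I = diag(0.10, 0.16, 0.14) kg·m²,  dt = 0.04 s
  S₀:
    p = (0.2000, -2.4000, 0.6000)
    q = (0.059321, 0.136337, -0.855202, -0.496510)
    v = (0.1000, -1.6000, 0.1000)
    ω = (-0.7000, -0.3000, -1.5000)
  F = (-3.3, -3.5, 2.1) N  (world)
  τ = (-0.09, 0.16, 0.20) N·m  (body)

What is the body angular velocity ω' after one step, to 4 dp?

angular accel α = (-0.8100, 1.2625, 1.3386)
ω + α·dt = (-0.7324, -0.2495, -1.4465)

ω' = (-0.7324, -0.2495, -1.4465)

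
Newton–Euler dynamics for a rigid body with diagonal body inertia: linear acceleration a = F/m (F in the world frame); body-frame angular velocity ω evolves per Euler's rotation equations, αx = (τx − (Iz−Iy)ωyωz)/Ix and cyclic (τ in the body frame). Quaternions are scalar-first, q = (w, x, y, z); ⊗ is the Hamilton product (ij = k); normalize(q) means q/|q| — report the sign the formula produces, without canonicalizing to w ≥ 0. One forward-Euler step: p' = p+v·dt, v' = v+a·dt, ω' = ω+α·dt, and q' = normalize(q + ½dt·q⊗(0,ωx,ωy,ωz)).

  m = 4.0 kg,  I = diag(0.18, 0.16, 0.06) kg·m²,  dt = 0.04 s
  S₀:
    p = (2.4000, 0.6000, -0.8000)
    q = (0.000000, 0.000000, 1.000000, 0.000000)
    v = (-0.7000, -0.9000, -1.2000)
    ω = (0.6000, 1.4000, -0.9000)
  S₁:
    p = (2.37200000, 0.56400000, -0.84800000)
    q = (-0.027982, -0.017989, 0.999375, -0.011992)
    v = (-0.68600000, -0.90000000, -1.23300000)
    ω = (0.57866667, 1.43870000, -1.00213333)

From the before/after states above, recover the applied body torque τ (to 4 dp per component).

τ = (0.0300, 0.0900, -0.1700)

ω₁ − ω₀ = (-0.02133333, 0.03870000, -0.10213333)
gyro term ω₀×Iω₀ = (0.1260, -0.0648, -0.0168)
τ = I·(Δω/dt) + ω₀×(Iω₀) = (0.0300, 0.0900, -0.1700)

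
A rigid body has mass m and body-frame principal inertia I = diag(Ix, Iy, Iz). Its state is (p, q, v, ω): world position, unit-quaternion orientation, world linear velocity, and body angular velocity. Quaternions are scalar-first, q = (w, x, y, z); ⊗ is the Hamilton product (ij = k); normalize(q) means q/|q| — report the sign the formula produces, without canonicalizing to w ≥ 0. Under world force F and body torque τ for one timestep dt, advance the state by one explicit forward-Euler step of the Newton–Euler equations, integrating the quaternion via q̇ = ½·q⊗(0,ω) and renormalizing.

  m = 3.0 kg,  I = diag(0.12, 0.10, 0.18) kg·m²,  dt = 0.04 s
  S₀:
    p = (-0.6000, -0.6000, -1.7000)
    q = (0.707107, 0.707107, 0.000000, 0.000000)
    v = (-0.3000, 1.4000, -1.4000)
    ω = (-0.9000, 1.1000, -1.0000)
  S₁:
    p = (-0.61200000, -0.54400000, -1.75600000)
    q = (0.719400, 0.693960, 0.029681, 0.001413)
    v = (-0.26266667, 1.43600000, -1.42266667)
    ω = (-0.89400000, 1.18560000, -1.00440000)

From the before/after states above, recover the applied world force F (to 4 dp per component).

F = (2.8000, 2.7000, -1.7000)

Δv = v₁−v₀ = (0.03733333, 0.03600000, -0.02266667)
F = m·Δv/dt = (2.8000, 2.7000, -1.7000)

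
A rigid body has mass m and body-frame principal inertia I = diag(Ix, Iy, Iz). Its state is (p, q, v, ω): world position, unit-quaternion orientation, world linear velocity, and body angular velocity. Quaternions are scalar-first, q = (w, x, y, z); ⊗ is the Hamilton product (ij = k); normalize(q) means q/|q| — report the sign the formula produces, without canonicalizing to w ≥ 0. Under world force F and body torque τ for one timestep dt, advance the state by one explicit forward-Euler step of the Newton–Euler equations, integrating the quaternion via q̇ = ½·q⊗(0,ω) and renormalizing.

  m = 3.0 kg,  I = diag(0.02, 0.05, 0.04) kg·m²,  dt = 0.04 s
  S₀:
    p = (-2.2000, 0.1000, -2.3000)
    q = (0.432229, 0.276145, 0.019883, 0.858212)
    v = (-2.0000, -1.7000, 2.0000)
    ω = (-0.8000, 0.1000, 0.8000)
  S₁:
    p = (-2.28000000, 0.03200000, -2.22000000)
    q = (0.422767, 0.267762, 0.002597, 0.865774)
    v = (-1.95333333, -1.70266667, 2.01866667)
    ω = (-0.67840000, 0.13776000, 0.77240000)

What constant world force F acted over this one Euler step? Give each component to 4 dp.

F = (3.5000, -0.2000, 1.4000)

Δv = v₁−v₀ = (0.04666667, -0.00266667, 0.01866667)
applied force F = (3.5000, -0.2000, 1.4000)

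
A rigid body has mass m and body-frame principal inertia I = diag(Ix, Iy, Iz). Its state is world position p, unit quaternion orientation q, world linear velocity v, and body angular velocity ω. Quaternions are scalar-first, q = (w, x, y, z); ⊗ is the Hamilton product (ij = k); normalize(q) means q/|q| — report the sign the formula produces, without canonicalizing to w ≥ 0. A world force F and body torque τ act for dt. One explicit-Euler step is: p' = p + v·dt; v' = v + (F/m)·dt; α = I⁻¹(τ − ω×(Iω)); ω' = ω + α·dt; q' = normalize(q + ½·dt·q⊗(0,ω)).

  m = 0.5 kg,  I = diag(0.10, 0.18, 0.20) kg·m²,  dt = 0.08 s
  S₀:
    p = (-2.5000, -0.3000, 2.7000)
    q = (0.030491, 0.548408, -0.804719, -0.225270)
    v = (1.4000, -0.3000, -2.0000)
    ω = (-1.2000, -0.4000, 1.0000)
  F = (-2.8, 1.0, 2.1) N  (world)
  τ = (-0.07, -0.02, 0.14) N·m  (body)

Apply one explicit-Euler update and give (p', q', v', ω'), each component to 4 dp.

p' = (-2.3880, -0.3240, 2.5400)
q' = (0.0528, 0.5101, -0.8146, -0.2709)
v' = (0.9520, -0.1400, -1.6640)
ω' = (-1.2496, -0.4622, 1.0406)

a = F/m = (-5.6000, 2.0000, 4.2000)
new position p' = (-2.3880, -0.3240, 2.5400)
new velocity v' = (0.9520, -0.1400, -1.6640)
gyro term ω×Iω = (-0.0080, 0.1200, 0.0384)
(τ − ω×Iω)/I = (-0.6200, -0.7778, 0.5080)
ω' = ω + α·dt = (-1.2496, -0.4622, 1.0406)
Hamilton product q⊗(0,ω) = (0.5614720, -0.9314162, -0.2902804, -1.1545350)
q' = normalize(q + ½dt·q⊗(0,ω)) = (0.0528, 0.5101, -0.8146, -0.2709)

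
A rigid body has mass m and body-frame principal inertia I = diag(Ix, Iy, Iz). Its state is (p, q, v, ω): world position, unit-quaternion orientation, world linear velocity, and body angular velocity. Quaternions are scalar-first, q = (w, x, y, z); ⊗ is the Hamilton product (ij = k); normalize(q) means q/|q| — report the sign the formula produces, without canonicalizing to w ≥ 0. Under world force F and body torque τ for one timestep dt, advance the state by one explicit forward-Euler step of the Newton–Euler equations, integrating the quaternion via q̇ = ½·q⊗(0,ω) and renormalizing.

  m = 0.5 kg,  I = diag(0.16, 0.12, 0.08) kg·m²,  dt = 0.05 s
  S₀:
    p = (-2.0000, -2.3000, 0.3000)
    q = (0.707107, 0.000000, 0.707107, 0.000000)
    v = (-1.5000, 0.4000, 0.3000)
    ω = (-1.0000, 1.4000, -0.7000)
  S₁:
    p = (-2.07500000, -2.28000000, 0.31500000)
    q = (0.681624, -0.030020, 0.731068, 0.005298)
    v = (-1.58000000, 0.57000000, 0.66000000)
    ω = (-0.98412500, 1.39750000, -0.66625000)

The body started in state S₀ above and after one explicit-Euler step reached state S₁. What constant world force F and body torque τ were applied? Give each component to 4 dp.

F = (-0.8000, 1.7000, 3.6000)
τ = (0.0900, 0.0500, 0.1100)

velocity change Δv = (-0.08000000, 0.17000000, 0.36000000)
applied force F = (-0.8000, 1.7000, 3.6000)
Δω = ω₁−ω₀ = (0.01587500, -0.00250000, 0.03375000)
I·α + gyro = (0.0900, 0.0500, 0.1100)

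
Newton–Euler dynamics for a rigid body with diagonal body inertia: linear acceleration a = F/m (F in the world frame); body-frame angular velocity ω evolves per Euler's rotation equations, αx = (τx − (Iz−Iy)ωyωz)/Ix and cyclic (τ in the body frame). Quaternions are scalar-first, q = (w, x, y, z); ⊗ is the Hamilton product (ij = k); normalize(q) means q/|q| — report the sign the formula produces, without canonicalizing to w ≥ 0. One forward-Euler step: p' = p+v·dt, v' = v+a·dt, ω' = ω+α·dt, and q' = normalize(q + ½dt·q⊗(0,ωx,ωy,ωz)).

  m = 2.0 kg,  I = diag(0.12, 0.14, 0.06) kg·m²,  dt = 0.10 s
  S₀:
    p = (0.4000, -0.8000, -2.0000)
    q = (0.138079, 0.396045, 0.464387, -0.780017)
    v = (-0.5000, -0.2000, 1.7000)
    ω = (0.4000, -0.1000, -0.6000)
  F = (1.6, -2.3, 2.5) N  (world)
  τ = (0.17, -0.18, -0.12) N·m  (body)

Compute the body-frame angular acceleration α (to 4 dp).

precession coupling ω×(Iω) = (-0.0048, -0.0144, -0.0008)
angular accel α = (1.4567, -1.1829, -1.9867)

α = (1.4567, -1.1829, -1.9867)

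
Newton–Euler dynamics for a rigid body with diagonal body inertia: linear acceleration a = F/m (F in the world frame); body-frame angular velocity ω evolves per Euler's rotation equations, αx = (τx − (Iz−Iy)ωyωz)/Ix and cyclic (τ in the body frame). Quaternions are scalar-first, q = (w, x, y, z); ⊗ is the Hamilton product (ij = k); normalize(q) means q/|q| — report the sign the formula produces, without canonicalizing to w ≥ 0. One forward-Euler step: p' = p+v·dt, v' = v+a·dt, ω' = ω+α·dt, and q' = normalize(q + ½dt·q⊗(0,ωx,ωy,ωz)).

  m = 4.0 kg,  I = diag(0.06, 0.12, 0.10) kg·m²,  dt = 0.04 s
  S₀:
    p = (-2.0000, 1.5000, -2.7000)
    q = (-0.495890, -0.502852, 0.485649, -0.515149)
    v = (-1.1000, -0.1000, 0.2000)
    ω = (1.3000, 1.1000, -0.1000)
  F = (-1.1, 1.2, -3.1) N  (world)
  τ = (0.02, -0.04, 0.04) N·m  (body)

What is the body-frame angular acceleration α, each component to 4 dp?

ω×(Iω) gyroscopic = (0.0022, 0.0052, 0.0858)
(τ − ω×Iω)/I = (0.2967, -0.3767, -0.4580)

α = (0.2967, -0.3767, -0.4580)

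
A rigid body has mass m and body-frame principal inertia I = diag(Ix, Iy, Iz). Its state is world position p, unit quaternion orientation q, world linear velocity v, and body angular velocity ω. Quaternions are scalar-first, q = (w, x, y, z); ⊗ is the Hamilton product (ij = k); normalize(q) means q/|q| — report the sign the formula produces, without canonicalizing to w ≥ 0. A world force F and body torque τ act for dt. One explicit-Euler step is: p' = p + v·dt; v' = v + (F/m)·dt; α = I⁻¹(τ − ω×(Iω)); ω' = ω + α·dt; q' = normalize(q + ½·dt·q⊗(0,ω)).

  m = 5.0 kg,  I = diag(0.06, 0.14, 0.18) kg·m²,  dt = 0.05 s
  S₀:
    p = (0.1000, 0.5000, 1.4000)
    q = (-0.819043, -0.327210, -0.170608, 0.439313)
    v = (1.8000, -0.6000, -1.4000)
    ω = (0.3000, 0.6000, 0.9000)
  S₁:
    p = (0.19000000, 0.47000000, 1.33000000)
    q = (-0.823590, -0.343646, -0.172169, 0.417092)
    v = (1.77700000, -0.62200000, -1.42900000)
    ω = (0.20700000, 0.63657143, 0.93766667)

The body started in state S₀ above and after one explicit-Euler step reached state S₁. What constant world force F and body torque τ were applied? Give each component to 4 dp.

F = (-2.3000, -2.2000, -2.9000)
τ = (-0.0900, 0.0700, 0.1500)

Δω = ω₁−ω₀ = (-0.09300000, 0.03657143, 0.03766667)
ω₀×(Iω₀) = (0.0216, -0.0324, 0.0144)
I·α + gyro = (-0.0900, 0.0700, 0.1500)
velocity change Δv = (-0.02300000, -0.02200000, -0.02900000)
F = m·Δv/dt = (-2.3000, -2.2000, -2.9000)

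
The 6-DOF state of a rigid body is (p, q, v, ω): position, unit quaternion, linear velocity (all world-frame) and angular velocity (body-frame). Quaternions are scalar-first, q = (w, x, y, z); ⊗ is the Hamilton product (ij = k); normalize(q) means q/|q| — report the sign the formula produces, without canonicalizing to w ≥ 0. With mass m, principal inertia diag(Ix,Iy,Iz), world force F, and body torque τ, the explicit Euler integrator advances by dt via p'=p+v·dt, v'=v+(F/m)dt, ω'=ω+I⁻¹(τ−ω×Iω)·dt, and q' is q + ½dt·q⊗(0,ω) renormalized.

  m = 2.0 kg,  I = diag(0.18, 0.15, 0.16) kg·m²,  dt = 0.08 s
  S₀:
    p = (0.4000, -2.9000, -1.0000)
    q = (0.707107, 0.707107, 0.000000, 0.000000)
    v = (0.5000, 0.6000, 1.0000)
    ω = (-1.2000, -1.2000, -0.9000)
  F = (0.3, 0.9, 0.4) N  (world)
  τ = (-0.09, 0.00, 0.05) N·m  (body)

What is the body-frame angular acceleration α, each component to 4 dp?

α = (-0.5600, -0.1440, 0.5825)

precession coupling ω×(Iω) = (0.0108, 0.0216, -0.0432)
α = I⁻¹(τ − ω×Iω) = (-0.5600, -0.1440, 0.5825)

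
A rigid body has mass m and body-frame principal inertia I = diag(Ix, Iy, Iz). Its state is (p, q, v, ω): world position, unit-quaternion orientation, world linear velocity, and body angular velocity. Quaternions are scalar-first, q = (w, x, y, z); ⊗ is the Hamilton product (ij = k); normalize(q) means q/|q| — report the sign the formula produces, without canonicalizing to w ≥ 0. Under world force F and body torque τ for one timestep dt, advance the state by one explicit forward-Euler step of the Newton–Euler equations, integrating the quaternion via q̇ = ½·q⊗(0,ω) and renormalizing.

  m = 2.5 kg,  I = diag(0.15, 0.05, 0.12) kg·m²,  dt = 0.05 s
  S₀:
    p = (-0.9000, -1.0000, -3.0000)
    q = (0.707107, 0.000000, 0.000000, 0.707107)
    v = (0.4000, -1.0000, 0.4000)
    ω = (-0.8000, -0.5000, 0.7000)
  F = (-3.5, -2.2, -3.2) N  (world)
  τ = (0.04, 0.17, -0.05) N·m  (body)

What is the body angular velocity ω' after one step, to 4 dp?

α = I⁻¹(τ − ω×Iω) = (0.4300, 3.7360, -0.0833)
ω + α·dt = (-0.7785, -0.3132, 0.6958)

ω' = (-0.7785, -0.3132, 0.6958)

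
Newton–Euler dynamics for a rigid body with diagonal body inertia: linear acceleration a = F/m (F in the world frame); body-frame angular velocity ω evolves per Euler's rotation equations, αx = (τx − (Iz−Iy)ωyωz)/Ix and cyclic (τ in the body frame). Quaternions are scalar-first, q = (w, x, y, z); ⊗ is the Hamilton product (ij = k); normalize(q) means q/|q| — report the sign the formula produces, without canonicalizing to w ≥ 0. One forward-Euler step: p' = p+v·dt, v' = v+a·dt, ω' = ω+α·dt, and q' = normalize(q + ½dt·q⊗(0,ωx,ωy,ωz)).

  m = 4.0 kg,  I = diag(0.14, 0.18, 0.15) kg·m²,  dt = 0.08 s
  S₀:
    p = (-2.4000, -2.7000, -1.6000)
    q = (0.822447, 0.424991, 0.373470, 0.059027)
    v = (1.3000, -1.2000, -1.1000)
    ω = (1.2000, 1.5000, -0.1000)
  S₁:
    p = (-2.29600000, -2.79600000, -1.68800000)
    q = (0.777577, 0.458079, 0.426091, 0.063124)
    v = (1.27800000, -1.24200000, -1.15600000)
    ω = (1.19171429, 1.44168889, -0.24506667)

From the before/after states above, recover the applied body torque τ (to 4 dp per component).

Δω = ω₁−ω₀ = (-0.00828571, -0.05831111, -0.14506667)
gyro term ω₀×Iω₀ = (0.0045, 0.0012, 0.0720)
applied torque τ = (-0.0100, -0.1300, -0.2000)

τ = (-0.0100, -0.1300, -0.2000)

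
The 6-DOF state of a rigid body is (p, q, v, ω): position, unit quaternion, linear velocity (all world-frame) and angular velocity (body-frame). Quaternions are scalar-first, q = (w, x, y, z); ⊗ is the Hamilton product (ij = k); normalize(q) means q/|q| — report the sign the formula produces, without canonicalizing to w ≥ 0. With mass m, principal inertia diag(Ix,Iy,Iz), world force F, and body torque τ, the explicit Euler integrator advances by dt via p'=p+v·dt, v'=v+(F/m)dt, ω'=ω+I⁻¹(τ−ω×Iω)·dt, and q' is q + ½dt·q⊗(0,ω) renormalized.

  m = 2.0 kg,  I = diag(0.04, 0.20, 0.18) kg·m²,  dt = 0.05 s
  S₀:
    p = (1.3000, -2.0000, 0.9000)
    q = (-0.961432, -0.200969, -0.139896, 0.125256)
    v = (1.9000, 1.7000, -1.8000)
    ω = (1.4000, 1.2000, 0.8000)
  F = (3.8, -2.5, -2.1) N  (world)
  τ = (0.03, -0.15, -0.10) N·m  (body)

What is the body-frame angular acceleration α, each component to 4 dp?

ω×(Iω) gyroscopic = (-0.0192, -0.1568, 0.2688)
(τ − ω×Iω)/I = (1.2300, 0.0340, -2.0489)

α = (1.2300, 0.0340, -2.0489)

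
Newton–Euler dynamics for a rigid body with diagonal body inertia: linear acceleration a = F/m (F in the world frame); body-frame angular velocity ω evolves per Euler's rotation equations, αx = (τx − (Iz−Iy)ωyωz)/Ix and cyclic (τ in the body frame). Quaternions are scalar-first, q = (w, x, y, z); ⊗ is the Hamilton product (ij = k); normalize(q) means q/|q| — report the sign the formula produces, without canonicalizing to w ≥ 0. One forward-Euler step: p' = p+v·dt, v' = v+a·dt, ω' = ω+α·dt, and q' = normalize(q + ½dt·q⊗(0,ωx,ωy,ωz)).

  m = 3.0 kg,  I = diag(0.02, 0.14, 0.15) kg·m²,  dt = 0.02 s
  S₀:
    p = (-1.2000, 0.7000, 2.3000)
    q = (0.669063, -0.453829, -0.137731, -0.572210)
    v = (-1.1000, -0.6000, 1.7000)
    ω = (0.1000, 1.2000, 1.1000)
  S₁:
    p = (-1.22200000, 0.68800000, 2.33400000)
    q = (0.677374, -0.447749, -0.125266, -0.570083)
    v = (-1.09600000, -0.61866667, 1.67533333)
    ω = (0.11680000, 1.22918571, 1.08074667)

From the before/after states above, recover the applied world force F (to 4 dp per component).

Δv = v₁−v₀ = (0.00400000, -0.01866667, -0.02466667)
applied force F = (0.6000, -2.8000, -3.7000)

F = (0.6000, -2.8000, -3.7000)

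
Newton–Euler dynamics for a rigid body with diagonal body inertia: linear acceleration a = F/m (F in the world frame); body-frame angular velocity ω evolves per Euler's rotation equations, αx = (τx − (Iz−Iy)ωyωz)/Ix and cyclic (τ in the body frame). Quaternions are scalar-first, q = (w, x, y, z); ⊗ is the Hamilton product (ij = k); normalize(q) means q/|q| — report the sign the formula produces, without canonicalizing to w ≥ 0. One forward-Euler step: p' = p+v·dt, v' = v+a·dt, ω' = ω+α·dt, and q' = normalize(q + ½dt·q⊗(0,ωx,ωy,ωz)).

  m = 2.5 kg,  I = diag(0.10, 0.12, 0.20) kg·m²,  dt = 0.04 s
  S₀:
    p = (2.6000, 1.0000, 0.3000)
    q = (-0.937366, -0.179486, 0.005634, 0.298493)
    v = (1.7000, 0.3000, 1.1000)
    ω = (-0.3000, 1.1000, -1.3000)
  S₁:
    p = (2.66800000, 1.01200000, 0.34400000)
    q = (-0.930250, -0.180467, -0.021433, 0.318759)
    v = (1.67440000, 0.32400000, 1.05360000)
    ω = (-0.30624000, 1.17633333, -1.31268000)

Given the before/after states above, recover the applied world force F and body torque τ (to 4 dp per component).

F = (-1.6000, 1.5000, -2.9000)
τ = (-0.1300, 0.1900, -0.0700)

rate change Δω = (-0.00624000, 0.07633333, -0.01268000)
precession coupling = (-0.1144, -0.0390, -0.0066)
I·α + gyro = (-0.1300, 0.1900, -0.0700)
v₁ − v₀ = (-0.02560000, 0.02400000, -0.04640000)
applied force F = (-1.6000, 1.5000, -2.9000)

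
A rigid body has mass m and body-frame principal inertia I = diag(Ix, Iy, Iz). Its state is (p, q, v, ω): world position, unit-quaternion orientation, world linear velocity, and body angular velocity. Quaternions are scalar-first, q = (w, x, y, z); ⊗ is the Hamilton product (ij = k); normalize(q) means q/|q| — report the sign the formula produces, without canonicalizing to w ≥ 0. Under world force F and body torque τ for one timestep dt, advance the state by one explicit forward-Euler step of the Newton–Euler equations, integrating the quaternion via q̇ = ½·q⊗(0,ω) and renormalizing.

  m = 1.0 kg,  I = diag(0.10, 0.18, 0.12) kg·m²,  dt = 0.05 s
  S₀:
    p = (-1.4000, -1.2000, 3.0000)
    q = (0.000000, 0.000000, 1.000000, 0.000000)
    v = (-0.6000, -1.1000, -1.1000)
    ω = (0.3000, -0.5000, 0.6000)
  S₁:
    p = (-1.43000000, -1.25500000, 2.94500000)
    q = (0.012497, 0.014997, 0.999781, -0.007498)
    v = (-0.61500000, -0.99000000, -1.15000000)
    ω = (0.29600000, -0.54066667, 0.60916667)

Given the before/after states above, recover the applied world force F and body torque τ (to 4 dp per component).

F = (-0.3000, 2.2000, -1.0000)
τ = (0.0100, -0.1500, 0.0100)

Δω = ω₁−ω₀ = (-0.00400000, -0.04066667, 0.00916667)
gyro term ω₀×Iω₀ = (0.0180, -0.0036, -0.0120)
applied torque τ = (0.0100, -0.1500, 0.0100)
v₁ − v₀ = (-0.01500000, 0.11000000, -0.05000000)
m·(v₁−v₀)/dt = (-0.3000, 2.2000, -1.0000)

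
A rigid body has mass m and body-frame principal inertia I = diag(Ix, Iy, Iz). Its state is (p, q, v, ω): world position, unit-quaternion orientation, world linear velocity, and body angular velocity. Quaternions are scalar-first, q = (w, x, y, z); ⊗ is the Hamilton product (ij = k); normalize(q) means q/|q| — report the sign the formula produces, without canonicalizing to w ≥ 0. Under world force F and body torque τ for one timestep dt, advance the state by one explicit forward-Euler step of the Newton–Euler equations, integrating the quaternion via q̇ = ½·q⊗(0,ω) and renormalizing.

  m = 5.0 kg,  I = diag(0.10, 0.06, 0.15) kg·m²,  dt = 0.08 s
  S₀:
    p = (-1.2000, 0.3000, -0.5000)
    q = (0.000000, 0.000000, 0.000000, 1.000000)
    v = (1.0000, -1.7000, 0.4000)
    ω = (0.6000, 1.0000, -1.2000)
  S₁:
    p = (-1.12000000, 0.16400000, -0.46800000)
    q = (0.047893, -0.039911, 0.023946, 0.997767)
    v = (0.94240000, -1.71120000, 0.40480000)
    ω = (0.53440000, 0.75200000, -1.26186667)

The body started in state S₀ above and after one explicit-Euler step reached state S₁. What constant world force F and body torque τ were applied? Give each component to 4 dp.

F = (-3.6000, -0.7000, 0.3000)
τ = (-0.1900, -0.1500, -0.1400)

ω₁ − ω₀ = (-0.06560000, -0.24800000, -0.06186667)
gyro term ω₀×Iω₀ = (-0.1080, 0.0360, -0.0240)
I·α + gyro = (-0.1900, -0.1500, -0.1400)
v₁ − v₀ = (-0.05760000, -0.01120000, 0.00480000)
m·(v₁−v₀)/dt = (-3.6000, -0.7000, 0.3000)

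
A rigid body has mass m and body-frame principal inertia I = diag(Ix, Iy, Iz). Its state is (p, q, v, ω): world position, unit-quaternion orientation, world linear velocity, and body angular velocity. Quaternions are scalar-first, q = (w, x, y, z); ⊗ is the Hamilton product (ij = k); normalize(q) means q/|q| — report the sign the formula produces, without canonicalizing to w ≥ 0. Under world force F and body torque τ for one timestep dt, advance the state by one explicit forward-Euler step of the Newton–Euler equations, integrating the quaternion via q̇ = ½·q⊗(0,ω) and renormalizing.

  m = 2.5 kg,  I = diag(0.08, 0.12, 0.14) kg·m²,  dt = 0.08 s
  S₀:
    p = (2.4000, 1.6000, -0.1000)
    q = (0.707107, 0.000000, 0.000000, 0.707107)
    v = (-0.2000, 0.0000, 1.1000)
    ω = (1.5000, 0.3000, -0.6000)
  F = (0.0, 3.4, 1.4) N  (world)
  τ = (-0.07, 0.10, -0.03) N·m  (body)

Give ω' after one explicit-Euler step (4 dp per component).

ω' = (1.4336, 0.3307, -0.6274)

precession coupling ω×(Iω) = (-0.0036, 0.0540, 0.0180)
angular accel α = (-0.8300, 0.3833, -0.3429)
new body rate ω' = (1.4336, 0.3307, -0.6274)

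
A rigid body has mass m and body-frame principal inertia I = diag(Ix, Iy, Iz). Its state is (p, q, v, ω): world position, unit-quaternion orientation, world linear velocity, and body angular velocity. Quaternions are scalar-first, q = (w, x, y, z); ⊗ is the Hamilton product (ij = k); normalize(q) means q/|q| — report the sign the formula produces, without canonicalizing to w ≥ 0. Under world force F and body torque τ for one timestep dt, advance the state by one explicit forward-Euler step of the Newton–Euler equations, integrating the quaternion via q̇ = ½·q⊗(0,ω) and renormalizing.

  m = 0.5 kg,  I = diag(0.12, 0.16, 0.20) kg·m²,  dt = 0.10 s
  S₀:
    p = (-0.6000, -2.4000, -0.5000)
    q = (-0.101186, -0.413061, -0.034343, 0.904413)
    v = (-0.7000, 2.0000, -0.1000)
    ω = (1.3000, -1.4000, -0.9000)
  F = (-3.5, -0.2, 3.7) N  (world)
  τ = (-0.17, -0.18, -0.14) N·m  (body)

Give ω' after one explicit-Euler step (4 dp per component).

ω×(Iω) gyroscopic = (0.0504, 0.0936, -0.0728)
angular accel α = (-1.8367, -1.7100, -0.3360)
ω' = ω + α·dt = (1.1163, -1.5710, -0.9336)

ω' = (1.1163, -1.5710, -0.9336)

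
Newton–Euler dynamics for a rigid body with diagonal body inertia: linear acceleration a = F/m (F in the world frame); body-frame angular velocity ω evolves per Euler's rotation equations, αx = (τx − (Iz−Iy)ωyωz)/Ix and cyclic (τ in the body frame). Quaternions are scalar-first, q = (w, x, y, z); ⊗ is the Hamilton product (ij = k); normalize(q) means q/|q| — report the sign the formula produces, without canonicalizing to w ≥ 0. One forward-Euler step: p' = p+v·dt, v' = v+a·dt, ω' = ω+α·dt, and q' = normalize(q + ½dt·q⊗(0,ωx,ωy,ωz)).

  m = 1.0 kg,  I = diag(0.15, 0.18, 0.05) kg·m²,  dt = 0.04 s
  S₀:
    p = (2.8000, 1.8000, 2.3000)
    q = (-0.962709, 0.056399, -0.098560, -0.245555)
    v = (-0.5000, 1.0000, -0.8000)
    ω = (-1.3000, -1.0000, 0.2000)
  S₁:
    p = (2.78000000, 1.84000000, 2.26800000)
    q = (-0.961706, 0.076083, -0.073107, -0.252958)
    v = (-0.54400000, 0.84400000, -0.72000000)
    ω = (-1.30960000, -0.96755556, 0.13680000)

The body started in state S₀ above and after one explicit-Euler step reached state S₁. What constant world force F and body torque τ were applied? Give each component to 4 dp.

F = (-1.1000, -3.9000, 2.0000)
τ = (-0.0100, 0.1200, -0.0400)

Δv = v₁−v₀ = (-0.04400000, -0.15600000, 0.08000000)
applied force F = (-1.1000, -3.9000, 2.0000)
rate change Δω = (-0.00960000, 0.03244444, -0.06320000)
I·α + gyro = (-0.0100, 0.1200, -0.0400)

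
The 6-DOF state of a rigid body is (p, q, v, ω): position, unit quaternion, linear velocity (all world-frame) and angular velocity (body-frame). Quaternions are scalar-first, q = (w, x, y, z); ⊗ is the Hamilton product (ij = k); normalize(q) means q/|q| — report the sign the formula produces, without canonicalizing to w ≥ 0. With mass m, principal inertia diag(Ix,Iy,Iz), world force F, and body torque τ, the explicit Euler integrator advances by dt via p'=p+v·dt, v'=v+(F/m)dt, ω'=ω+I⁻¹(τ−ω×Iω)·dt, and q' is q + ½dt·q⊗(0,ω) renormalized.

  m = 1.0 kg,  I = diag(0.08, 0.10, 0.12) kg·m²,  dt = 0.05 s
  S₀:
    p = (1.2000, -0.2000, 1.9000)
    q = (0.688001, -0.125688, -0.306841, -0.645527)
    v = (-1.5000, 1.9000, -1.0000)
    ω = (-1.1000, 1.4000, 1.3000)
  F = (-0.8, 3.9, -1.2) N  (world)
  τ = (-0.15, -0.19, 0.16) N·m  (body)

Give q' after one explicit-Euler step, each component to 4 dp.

2q̇ = q⊗(0,ω) = (1.1305057, -0.2519566, 1.8366755, 0.3809130)
q + ½dt·q⊗(0,ω), renormalized = (0.7152, -0.1318, -0.2605, -0.6350)

q' = (0.7152, -0.1318, -0.2605, -0.6350)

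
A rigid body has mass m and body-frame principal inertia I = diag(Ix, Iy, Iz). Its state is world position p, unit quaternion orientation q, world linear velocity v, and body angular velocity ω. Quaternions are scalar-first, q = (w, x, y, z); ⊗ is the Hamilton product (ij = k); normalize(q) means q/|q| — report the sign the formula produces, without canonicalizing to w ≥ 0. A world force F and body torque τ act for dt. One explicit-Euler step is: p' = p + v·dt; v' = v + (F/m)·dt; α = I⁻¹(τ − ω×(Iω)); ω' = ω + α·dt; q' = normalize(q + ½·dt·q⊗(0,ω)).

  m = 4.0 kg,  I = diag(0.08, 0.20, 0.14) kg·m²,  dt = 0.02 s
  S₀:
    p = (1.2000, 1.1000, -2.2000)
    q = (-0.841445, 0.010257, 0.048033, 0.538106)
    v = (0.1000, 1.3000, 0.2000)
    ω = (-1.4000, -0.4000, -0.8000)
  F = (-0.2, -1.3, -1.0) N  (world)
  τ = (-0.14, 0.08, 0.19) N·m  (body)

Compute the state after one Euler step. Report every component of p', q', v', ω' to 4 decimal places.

p' = p + v·dt = (1.2020, 1.1260, -2.1960)
v' = v + a·dt = (0.0990, 1.2935, 0.1950)
(τ − ω×Iω)/I = (-1.5100, 0.7360, 0.8771)
ω' = ω + α·dt = (-1.4302, -0.3853, -0.7825)
2q̇ = q⊗(0,ω) = (0.4640578, 1.3548390, -0.4085648, 0.7362994)
q' = normalize(q + ½dt·q⊗(0,ω)) = (-0.8367, 0.0238, 0.0439, 0.5454)

p' = (1.2020, 1.1260, -2.1960)
q' = (-0.8367, 0.0238, 0.0439, 0.5454)
v' = (0.0990, 1.2935, 0.1950)
ω' = (-1.4302, -0.3853, -0.7825)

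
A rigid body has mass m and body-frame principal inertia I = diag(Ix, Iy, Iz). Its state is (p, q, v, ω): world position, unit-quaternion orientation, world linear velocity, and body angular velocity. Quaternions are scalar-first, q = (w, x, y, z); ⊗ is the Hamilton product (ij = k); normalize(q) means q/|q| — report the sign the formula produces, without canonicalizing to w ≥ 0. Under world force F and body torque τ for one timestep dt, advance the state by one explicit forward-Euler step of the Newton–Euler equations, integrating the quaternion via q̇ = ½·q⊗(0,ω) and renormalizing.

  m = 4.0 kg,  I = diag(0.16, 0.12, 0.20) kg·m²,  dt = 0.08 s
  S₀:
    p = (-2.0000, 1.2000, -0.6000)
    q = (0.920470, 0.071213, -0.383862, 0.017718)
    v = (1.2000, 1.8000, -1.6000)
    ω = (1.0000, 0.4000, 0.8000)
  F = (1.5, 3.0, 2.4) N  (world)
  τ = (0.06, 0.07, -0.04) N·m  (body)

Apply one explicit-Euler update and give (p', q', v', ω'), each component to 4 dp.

p' = p + v·dt = (-1.9040, 1.3440, -0.7280)
v' = v + a·dt = (1.2300, 1.8600, -1.5520)
gyro term ω×Iω = (0.0256, -0.0320, -0.0160)
α = I⁻¹(τ − ω×Iω) = (0.2150, 0.8500, -0.1200)
ω + α·dt = (1.0172, 0.4680, 0.7904)
Hamilton product q⊗(0,ω) = (0.0681574, 0.6062932, 0.3289356, 1.1487232)
q' = normalize(q + ½dt·q⊗(0,ω)) = (0.9219, 0.0953, -0.3702, 0.0636)

p' = (-1.9040, 1.3440, -0.7280)
q' = (0.9219, 0.0953, -0.3702, 0.0636)
v' = (1.2300, 1.8600, -1.5520)
ω' = (1.0172, 0.4680, 0.7904)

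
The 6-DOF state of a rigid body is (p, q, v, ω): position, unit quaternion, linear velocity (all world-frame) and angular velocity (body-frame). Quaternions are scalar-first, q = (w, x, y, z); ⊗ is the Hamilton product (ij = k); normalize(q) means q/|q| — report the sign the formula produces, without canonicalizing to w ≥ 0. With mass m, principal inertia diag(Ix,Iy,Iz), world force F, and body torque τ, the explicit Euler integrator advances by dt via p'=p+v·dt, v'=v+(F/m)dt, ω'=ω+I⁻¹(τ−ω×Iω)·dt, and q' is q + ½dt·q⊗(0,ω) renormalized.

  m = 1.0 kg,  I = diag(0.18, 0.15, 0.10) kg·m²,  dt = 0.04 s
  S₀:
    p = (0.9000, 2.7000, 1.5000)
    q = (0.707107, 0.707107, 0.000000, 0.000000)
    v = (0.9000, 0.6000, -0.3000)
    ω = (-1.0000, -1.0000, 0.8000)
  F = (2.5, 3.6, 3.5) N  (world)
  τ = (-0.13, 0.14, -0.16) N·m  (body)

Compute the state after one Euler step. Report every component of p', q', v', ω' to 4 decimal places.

p' = (0.9360, 2.7240, 1.4880)
q' = (0.7209, 0.6926, -0.0254, -0.0028)
v' = (1.0000, 0.7440, -0.1600)
ω' = (-1.0378, -0.9456, 0.7480)

p' = p + v·dt = (0.9360, 2.7240, 1.4880)
v' = v + a·dt = (1.0000, 0.7440, -0.1600)
α = I⁻¹(τ − ω×Iω) = (-0.9444, 1.3600, -1.3000)
ω + α·dt = (-1.0378, -0.9456, 0.7480)
Hamilton product q⊗(0,ω) = (0.7071070, -0.7071070, -1.2727926, -0.1414214)
updated quaternion q' = (0.7209, 0.6926, -0.0254, -0.0028)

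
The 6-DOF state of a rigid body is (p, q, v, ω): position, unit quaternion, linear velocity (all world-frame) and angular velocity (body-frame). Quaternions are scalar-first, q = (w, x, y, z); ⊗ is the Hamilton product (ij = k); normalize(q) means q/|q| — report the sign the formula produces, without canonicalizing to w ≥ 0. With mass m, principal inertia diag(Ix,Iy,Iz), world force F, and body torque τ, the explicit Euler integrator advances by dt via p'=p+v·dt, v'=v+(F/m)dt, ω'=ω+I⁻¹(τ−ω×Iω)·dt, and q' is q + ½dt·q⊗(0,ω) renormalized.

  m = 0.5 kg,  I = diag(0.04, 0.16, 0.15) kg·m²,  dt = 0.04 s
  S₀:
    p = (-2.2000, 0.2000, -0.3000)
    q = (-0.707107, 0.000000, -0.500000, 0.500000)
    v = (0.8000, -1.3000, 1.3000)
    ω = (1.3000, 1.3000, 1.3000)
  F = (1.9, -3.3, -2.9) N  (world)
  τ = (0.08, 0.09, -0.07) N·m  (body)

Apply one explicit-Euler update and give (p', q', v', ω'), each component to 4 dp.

p + v·dt = (-2.1680, 0.1480, -0.2480)
v' = v + a·dt = (0.9520, -1.5640, 1.0680)
angular accel α = (2.4225, 1.7244, -1.8187)
ω' = ω + α·dt = (1.3969, 1.3690, 1.2273)
2q̇ = q⊗(0,ω) = (0.0000000, -2.2192391, -0.2692391, -0.2692391)
q + ½dt·q⊗(0,ω), renormalized = (-0.7064, -0.0443, -0.5049, 0.4941)

p' = (-2.1680, 0.1480, -0.2480)
q' = (-0.7064, -0.0443, -0.5049, 0.4941)
v' = (0.9520, -1.5640, 1.0680)
ω' = (1.3969, 1.3690, 1.2273)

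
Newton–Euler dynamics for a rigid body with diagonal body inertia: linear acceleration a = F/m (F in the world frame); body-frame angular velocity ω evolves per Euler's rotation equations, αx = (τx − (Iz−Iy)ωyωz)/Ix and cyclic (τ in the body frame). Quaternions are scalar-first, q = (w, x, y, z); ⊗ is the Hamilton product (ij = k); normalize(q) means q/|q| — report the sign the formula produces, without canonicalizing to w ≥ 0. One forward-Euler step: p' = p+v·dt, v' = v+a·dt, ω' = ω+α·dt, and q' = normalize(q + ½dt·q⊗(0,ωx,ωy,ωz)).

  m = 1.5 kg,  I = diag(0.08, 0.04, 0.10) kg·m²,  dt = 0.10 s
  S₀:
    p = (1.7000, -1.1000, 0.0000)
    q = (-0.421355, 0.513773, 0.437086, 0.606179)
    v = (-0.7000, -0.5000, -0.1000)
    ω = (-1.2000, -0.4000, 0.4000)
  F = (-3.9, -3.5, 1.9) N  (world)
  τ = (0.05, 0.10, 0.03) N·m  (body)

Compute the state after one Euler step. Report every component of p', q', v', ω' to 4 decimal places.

p' = (1.6300, -1.1500, -0.0100)
q' = (-0.3930, 0.5587, 0.3980, 0.6124)
v' = (-0.9600, -0.7333, 0.0267)
ω' = (-1.1255, -0.1740, 0.4492)

p' = p + v·dt = (1.6300, -1.1500, -0.0100)
v + (F/m)dt = (-0.9600, -0.7333, 0.0267)
(τ − ω×Iω)/I = (0.7450, 2.2600, 0.4920)
ω + α·dt = (-1.1255, -0.1740, 0.4492)
2q̇ = q⊗(0,ω) = (0.5488904, 0.9229320, -0.7643820, 0.1504520)
q + ½dt·q⊗(0,ω), renormalized = (-0.3930, 0.5587, 0.3980, 0.6124)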